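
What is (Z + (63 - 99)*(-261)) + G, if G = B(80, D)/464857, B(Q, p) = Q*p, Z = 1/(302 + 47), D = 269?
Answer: 1524368909165/162235093 ≈ 9396.0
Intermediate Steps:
Z = 1/349 ≈ 0.0028653
G = 21520/464857 (G = (80*269)/464857 = 21520*(1/464857) = 21520/464857 ≈ 0.046294)
(Z + (63 - 99)*(-261)) + G = (1/349 + (63 - 99)*(-261)) + 21520/464857 = (1/349 - 36*(-261)) + 21520/464857 = (1/349 + 9396) + 21520/464857 = 3279205/349 + 21520/464857 = 1524368909165/162235093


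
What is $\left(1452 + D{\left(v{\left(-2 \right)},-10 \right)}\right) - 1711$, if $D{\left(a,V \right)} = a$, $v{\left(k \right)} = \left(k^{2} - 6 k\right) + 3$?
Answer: $-240$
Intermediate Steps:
$v{\left(k \right)} = 3 + k^{2} - 6 k$
$\left(1452 + D{\left(v{\left(-2 \right)},-10 \right)}\right) - 1711 = \left(1452 + \left(3 + \left(-2\right)^{2} - -12\right)\right) - 1711 = \left(1452 + \left(3 + 4 + 12\right)\right) - 1711 = \left(1452 + 19\right) - 1711 = 1471 - 1711 = -240$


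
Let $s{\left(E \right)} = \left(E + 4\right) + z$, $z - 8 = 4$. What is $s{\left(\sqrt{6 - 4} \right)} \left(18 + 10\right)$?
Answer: $448 + 28 \sqrt{2} \approx 487.6$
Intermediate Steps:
$z = 12$ ($z = 8 + 4 = 12$)
$s{\left(E \right)} = 16 + E$ ($s{\left(E \right)} = \left(E + 4\right) + 12 = \left(4 + E\right) + 12 = 16 + E$)
$s{\left(\sqrt{6 - 4} \right)} \left(18 + 10\right) = \left(16 + \sqrt{6 - 4}\right) \left(18 + 10\right) = \left(16 + \sqrt{2}\right) 28 = 448 + 28 \sqrt{2}$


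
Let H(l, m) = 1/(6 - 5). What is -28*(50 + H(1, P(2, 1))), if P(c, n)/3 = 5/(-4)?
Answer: -1428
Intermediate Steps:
P(c, n) = -15/4 (P(c, n) = 3*(5/(-4)) = 3*(5*(-¼)) = 3*(-5/4) = -15/4)
H(l, m) = 1 (H(l, m) = 1/1 = 1)
-28*(50 + H(1, P(2, 1))) = -28*(50 + 1) = -28*51 = -1428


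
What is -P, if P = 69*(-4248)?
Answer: 293112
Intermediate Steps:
P = -293112
-P = -1*(-293112) = 293112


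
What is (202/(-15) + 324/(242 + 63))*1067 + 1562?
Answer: -2136244/183 ≈ -11673.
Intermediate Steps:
(202/(-15) + 324/(242 + 63))*1067 + 1562 = (202*(-1/15) + 324/305)*1067 + 1562 = (-202/15 + 324*(1/305))*1067 + 1562 = (-202/15 + 324/305)*1067 + 1562 = -2270/183*1067 + 1562 = -2422090/183 + 1562 = -2136244/183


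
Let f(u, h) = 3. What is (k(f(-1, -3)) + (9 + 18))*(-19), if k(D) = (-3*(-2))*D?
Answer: -855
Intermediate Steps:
k(D) = 6*D
(k(f(-1, -3)) + (9 + 18))*(-19) = (6*3 + (9 + 18))*(-19) = (18 + 27)*(-19) = 45*(-19) = -855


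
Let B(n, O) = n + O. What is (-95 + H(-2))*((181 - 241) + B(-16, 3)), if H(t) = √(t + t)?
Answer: 6935 - 146*I ≈ 6935.0 - 146.0*I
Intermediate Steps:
H(t) = √2*√t (H(t) = √(2*t) = √2*√t)
B(n, O) = O + n
(-95 + H(-2))*((181 - 241) + B(-16, 3)) = (-95 + √2*√(-2))*((181 - 241) + (3 - 16)) = (-95 + √2*(I*√2))*(-60 - 13) = (-95 + 2*I)*(-73) = 6935 - 146*I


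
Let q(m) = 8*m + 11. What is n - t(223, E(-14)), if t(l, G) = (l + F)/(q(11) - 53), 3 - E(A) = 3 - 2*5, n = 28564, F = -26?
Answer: 1313747/46 ≈ 28560.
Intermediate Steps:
q(m) = 11 + 8*m
E(A) = 10 (E(A) = 3 - (3 - 2*5) = 3 - (3 - 10) = 3 - 1*(-7) = 3 + 7 = 10)
t(l, G) = -13/23 + l/46 (t(l, G) = (l - 26)/((11 + 8*11) - 53) = (-26 + l)/((11 + 88) - 53) = (-26 + l)/(99 - 53) = (-26 + l)/46 = (-26 + l)*(1/46) = -13/23 + l/46)
n - t(223, E(-14)) = 28564 - (-13/23 + (1/46)*223) = 28564 - (-13/23 + 223/46) = 28564 - 1*197/46 = 28564 - 197/46 = 1313747/46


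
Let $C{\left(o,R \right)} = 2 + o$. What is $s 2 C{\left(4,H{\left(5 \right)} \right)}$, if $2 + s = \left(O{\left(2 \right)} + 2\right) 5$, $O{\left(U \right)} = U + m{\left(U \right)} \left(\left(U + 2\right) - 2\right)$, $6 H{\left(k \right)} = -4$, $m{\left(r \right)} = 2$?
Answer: $456$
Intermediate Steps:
$H{\left(k \right)} = - \frac{2}{3}$ ($H{\left(k \right)} = \frac{1}{6} \left(-4\right) = - \frac{2}{3}$)
$O{\left(U \right)} = 3 U$ ($O{\left(U \right)} = U + 2 \left(\left(U + 2\right) - 2\right) = U + 2 \left(\left(2 + U\right) - 2\right) = U + 2 U = 3 U$)
$s = 38$ ($s = -2 + \left(3 \cdot 2 + 2\right) 5 = -2 + \left(6 + 2\right) 5 = -2 + 8 \cdot 5 = -2 + 40 = 38$)
$s 2 C{\left(4,H{\left(5 \right)} \right)} = 38 \cdot 2 \left(2 + 4\right) = 76 \cdot 6 = 456$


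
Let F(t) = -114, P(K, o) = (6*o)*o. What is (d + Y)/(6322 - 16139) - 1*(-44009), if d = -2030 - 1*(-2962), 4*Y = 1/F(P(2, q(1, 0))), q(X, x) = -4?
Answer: 197008151977/4476552 ≈ 44009.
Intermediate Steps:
P(K, o) = 6*o²
Y = -1/456 (Y = (¼)/(-114) = (¼)*(-1/114) = -1/456 ≈ -0.0021930)
d = 932 (d = -2030 + 2962 = 932)
(d + Y)/(6322 - 16139) - 1*(-44009) = (932 - 1/456)/(6322 - 16139) - 1*(-44009) = (424991/456)/(-9817) + 44009 = (424991/456)*(-1/9817) + 44009 = -424991/4476552 + 44009 = 197008151977/4476552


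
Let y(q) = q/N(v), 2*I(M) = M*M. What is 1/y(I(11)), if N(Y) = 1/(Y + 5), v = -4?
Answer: 2/121 ≈ 0.016529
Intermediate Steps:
N(Y) = 1/(5 + Y)
I(M) = M²/2 (I(M) = (M*M)/2 = M²/2)
y(q) = q (y(q) = q/(1/(5 - 4)) = q/(1/1) = q/1 = q*1 = q)
1/y(I(11)) = 1/((½)*11²) = 1/((½)*121) = 1/(121/2) = 2/121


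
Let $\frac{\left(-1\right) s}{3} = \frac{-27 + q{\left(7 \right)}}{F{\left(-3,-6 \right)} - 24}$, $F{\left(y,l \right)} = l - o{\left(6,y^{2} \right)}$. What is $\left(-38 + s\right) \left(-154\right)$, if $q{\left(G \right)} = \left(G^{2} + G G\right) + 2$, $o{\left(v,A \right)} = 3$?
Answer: $4830$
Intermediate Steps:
$F{\left(y,l \right)} = -3 + l$ ($F{\left(y,l \right)} = l - 3 = -3 + l$)
$q{\left(G \right)} = 2 + 2 G^{2}$ ($q{\left(G \right)} = \left(G^{2} + G^{2}\right) + 2 = 2 G^{2} + 2 = 2 + 2 G^{2}$)
$s = \frac{73}{11}$ ($s = - 3 \frac{-27 + \left(2 + 2 \cdot 7^{2}\right)}{\left(-3 - 6\right) - 24} = - 3 \frac{-27 + \left(2 + 2 \cdot 49\right)}{-9 - 24} = - 3 \frac{-27 + \left(2 + 98\right)}{-33} = - 3 \left(-27 + 100\right) \left(- \frac{1}{33}\right) = - 3 \cdot 73 \left(- \frac{1}{33}\right) = \left(-3\right) \left(- \frac{73}{33}\right) = \frac{73}{11} \approx 6.6364$)
$\left(-38 + s\right) \left(-154\right) = \left(-38 + \frac{73}{11}\right) \left(-154\right) = \left(- \frac{345}{11}\right) \left(-154\right) = 4830$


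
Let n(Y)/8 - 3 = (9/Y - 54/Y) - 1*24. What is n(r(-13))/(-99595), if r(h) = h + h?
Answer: 2004/1294735 ≈ 0.0015478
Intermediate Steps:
r(h) = 2*h
n(Y) = -168 - 360/Y (n(Y) = 24 + 8*((9/Y - 54/Y) - 1*24) = 24 + 8*(-45/Y - 24) = 24 + 8*(-24 - 45/Y) = 24 + (-192 - 360/Y) = -168 - 360/Y)
n(r(-13))/(-99595) = (-168 - 360/(2*(-13)))/(-99595) = (-168 - 360/(-26))*(-1/99595) = (-168 - 360*(-1/26))*(-1/99595) = (-168 + 180/13)*(-1/99595) = -2004/13*(-1/99595) = 2004/1294735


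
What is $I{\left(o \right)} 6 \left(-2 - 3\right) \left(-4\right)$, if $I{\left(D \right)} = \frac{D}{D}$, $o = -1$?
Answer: $120$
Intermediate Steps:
$I{\left(D \right)} = 1$
$I{\left(o \right)} 6 \left(-2 - 3\right) \left(-4\right) = 1 \cdot 6 \left(-2 - 3\right) \left(-4\right) = 6 \left(\left(-5\right) \left(-4\right)\right) = 6 \cdot 20 = 120$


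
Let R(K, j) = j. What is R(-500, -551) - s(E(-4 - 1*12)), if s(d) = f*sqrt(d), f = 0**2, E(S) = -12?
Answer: -551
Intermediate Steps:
f = 0
s(d) = 0 (s(d) = 0*sqrt(d) = 0)
R(-500, -551) - s(E(-4 - 1*12)) = -551 - 1*0 = -551 + 0 = -551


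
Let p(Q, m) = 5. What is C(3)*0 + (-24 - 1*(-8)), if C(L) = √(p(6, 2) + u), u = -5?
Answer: -16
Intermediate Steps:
C(L) = 0 (C(L) = √(5 - 5) = √0 = 0)
C(3)*0 + (-24 - 1*(-8)) = 0*0 + (-24 - 1*(-8)) = 0 + (-24 + 8) = 0 - 16 = -16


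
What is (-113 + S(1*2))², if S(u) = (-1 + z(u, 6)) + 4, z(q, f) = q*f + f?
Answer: 8464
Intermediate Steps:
z(q, f) = f + f*q (z(q, f) = f*q + f = f + f*q)
S(u) = 9 + 6*u (S(u) = (-1 + 6*(1 + u)) + 4 = (-1 + (6 + 6*u)) + 4 = (5 + 6*u) + 4 = 9 + 6*u)
(-113 + S(1*2))² = (-113 + (9 + 6*(1*2)))² = (-113 + (9 + 6*2))² = (-113 + (9 + 12))² = (-113 + 21)² = (-92)² = 8464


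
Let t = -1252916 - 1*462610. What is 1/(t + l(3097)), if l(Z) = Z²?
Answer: 1/7875883 ≈ 1.2697e-7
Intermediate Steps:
t = -1715526 (t = -1252916 - 462610 = -1715526)
1/(t + l(3097)) = 1/(-1715526 + 3097²) = 1/(-1715526 + 9591409) = 1/7875883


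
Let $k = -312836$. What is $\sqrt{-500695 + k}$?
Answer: $i \sqrt{813531} \approx 901.96 i$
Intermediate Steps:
$\sqrt{-500695 + k} = \sqrt{-500695 - 312836} = \sqrt{-813531} = i \sqrt{813531}$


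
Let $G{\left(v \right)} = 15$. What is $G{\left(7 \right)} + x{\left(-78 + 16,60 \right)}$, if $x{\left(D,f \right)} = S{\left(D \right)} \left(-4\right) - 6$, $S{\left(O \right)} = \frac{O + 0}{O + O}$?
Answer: $7$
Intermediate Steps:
$S{\left(O \right)} = \frac{1}{2}$ ($S{\left(O \right)} = \frac{O}{2 O} = O \frac{1}{2 O} = \frac{1}{2}$)
$x{\left(D,f \right)} = -8$ ($x{\left(D,f \right)} = \frac{1}{2} \left(-4\right) - 6 = -2 - 6 = -8$)
$G{\left(7 \right)} + x{\left(-78 + 16,60 \right)} = 15 - 8 = 7$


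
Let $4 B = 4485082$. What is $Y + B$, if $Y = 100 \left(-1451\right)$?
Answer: $\frac{1952341}{2} \approx 9.7617 \cdot 10^{5}$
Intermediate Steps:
$Y = -145100$
$B = \frac{2242541}{2}$ ($B = \frac{1}{4} \cdot 4485082 = \frac{2242541}{2} \approx 1.1213 \cdot 10^{6}$)
$Y + B = -145100 + \frac{2242541}{2} = \frac{1952341}{2}$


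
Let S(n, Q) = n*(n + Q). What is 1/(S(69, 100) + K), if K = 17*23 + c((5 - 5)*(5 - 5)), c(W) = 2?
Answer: 1/12054 ≈ 8.2960e-5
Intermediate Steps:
S(n, Q) = n*(Q + n)
K = 393 (K = 17*23 + 2 = 391 + 2 = 393)
1/(S(69, 100) + K) = 1/(69*(100 + 69) + 393) = 1/(69*169 + 393) = 1/(11661 + 393) = 1/12054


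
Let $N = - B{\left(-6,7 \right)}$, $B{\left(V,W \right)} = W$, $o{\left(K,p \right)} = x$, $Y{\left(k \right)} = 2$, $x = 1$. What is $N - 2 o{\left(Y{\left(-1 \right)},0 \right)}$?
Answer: $-9$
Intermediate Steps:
$o{\left(K,p \right)} = 1$
$N = -7$ ($N = \left(-1\right) 7 = -7$)
$N - 2 o{\left(Y{\left(-1 \right)},0 \right)} = -7 - 2 = -9$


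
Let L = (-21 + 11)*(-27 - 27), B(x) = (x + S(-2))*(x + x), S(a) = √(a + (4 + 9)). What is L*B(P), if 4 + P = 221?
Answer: 50856120 + 234360*√11 ≈ 5.1633e+7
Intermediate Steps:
S(a) = √(13 + a) (S(a) = √(a + 13) = √(13 + a))
P = 217 (P = -4 + 221 = 217)
B(x) = 2*x*(x + √11) (B(x) = (x + √(13 - 2))*(x + x) = (x + √11)*(2*x) = 2*x*(x + √11))
L = 540 (L = -10*(-54) = 540)
L*B(P) = 540*(2*217*(217 + √11)) = 540*(94178 + 434*√11) = 50856120 + 234360*√11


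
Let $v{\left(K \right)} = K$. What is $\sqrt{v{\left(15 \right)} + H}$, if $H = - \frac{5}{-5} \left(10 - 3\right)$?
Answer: $\sqrt{22} \approx 4.6904$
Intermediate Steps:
$H = 7$ ($H = \left(-5\right) \left(- \frac{1}{5}\right) 7 = 1 \cdot 7 = 7$)
$\sqrt{v{\left(15 \right)} + H} = \sqrt{15 + 7} = \sqrt{22}$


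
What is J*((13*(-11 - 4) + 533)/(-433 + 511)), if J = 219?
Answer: 949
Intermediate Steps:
J*((13*(-11 - 4) + 533)/(-433 + 511)) = 219*((13*(-11 - 4) + 533)/(-433 + 511)) = 219*((13*(-15) + 533)/78) = 219*((-195 + 533)*(1/78)) = 219*(338*(1/78)) = 219*(13/3) = 949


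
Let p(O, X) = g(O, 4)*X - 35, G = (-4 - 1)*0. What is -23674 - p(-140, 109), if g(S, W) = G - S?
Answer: -38899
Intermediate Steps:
G = 0 (G = -5*0 = 0)
g(S, W) = -S (g(S, W) = 0 - S = -S)
p(O, X) = -35 - O*X (p(O, X) = (-O)*X - 35 = -O*X - 35 = -35 - O*X)
-23674 - p(-140, 109) = -23674 - (-35 - 1*(-140)*109) = -23674 - (-35 + 15260) = -23674 - 1*15225 = -23674 - 15225 = -38899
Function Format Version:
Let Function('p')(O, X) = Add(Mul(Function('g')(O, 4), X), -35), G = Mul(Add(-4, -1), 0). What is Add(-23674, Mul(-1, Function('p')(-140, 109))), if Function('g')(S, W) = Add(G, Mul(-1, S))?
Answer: -38899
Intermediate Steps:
G = 0 (G = Mul(-5, 0) = 0)
Function('g')(S, W) = Mul(-1, S) (Function('g')(S, W) = Add(0, Mul(-1, S)) = Mul(-1, S))
Function('p')(O, X) = Add(-35, Mul(-1, O, X)) (Function('p')(O, X) = Add(Mul(Mul(-1, O), X), -35) = Add(Mul(-1, O, X), -35) = Add(-35, Mul(-1, O, X)))
Add(-23674, Mul(-1, Function('p')(-140, 109))) = Add(-23674, Mul(-1, Add(-35, Mul(-1, -140, 109)))) = Add(-23674, Mul(-1, Add(-35, 15260))) = Add(-23674, Mul(-1, 15225)) = Add(-23674, -15225) = -38899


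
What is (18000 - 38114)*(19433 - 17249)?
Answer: -43928976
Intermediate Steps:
(18000 - 38114)*(19433 - 17249) = -20114*2184 = -43928976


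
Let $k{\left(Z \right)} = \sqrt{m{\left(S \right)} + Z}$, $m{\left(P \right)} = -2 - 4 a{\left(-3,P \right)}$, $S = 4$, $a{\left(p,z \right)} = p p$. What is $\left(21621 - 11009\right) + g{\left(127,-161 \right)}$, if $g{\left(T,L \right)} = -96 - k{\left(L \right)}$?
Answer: $10516 - i \sqrt{199} \approx 10516.0 - 14.107 i$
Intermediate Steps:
$a{\left(p,z \right)} = p^{2}$
$m{\left(P \right)} = -38$ ($m{\left(P \right)} = -2 - 4 \left(-3\right)^{2} = -2 - 36 = -38$)
$k{\left(Z \right)} = \sqrt{-38 + Z}$
$g{\left(T,L \right)} = -96 - \sqrt{-38 + L}$
$\left(21621 - 11009\right) + g{\left(127,-161 \right)} = \left(21621 - 11009\right) - \left(96 + \sqrt{-38 - 161}\right) = 10612 - \left(96 + \sqrt{-199}\right) = 10612 - \left(96 + i \sqrt{199}\right) = 10516 - i \sqrt{199}$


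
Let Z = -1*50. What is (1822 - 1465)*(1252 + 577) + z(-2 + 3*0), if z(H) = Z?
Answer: 652903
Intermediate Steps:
Z = -50
z(H) = -50
(1822 - 1465)*(1252 + 577) + z(-2 + 3*0) = (1822 - 1465)*(1252 + 577) - 50 = 357*1829 - 50 = 652953 - 50 = 652903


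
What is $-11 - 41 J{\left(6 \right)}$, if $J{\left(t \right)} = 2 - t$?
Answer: $153$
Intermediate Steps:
$-11 - 41 J{\left(6 \right)} = -11 - 41 \left(2 - 6\right) = -11 - -164 = -11 + 164 = 153$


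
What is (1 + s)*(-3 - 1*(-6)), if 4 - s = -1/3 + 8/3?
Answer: 8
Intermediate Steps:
s = 5/3 (s = 4 - (-1/3 + 8/3) = 4 - (-1*⅓ + 8*(⅓)) = 4 - (-⅓ + 8/3) = 4 - 1*7/3 = 4 - 7/3 = 5/3 ≈ 1.6667)
(1 + s)*(-3 - 1*(-6)) = (1 + 5/3)*(-3 - 1*(-6)) = 8*(-3 + 6)/3 = (8/3)*3 = 8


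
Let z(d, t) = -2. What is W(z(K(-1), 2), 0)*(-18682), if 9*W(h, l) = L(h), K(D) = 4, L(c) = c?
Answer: 37364/9 ≈ 4151.6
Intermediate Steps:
W(h, l) = h/9
W(z(K(-1), 2), 0)*(-18682) = ((⅑)*(-2))*(-18682) = -2/9*(-18682) = 37364/9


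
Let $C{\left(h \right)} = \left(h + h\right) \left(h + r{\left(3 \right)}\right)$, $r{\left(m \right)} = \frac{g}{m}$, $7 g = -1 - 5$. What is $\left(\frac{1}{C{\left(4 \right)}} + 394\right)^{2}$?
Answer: $\frac{6717277681}{43264} \approx 1.5526 \cdot 10^{5}$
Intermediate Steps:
$g = - \frac{6}{7}$ ($g = \frac{-1 - 5}{7} = \frac{1}{7} \left(-6\right) = - \frac{6}{7} \approx -0.85714$)
$r{\left(m \right)} = - \frac{6}{7 m}$
$C{\left(h \right)} = 2 h \left(- \frac{2}{7} + h\right)$ ($C{\left(h \right)} = \left(h + h\right) \left(h - \frac{6}{7 \cdot 3}\right) = 2 h \left(h - \frac{2}{7}\right) = 2 h \left(- \frac{2}{7} + h\right)$)
$\left(\frac{1}{C{\left(4 \right)}} + 394\right)^{2} = \left(\frac{1}{\frac{2}{7} \cdot 4 \left(-2 + 7 \cdot 4\right)} + 394\right)^{2} = \left(\frac{1}{\frac{2}{7} \cdot 4 \left(-2 + 28\right)} + 394\right)^{2} = \left(\frac{1}{\frac{2}{7} \cdot 4 \cdot 26} + 394\right)^{2} = \left(\frac{1}{\frac{208}{7}} + 394\right)^{2} = \left(\frac{7}{208} + 394\right)^{2} = \left(\frac{81959}{208}\right)^{2} = \frac{6717277681}{43264}$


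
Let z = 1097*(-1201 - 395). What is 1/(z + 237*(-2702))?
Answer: -1/2391186 ≈ -4.1820e-7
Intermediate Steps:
z = -1750812 (z = 1097*(-1596) = -1750812)
1/(z + 237*(-2702)) = 1/(-1750812 + 237*(-2702)) = 1/(-1750812 - 640374) = 1/(-2391186) = -1/2391186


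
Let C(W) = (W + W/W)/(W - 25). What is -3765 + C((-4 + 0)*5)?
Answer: -169406/45 ≈ -3764.6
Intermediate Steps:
C(W) = (1 + W)/(-25 + W) (C(W) = (W + 1)/(-25 + W) = (1 + W)/(-25 + W))
-3765 + C((-4 + 0)*5) = -3765 + (1 + (-4 + 0)*5)/(-25 + (-4 + 0)*5) = -3765 + (1 - 4*5)/(-25 - 4*5) = -3765 + (1 - 20)/(-25 - 20) = -3765 - 19/(-45) = -3765 - 1/45*(-19) = -3765 + 19/45 = -169406/45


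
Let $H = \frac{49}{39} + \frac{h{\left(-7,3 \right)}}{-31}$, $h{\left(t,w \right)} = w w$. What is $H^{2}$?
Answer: $\frac{1364224}{1461681} \approx 0.93333$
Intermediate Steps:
$h{\left(t,w \right)} = w^{2}$
$H = \frac{1168}{1209}$ ($H = \frac{49}{39} + \frac{3^{2}}{-31} = 49 \cdot \frac{1}{39} + 9 \left(- \frac{1}{31}\right) = \frac{49}{39} - \frac{9}{31} = \frac{1168}{1209} \approx 0.96609$)
$H^{2} = \left(\frac{1168}{1209}\right)^{2} = \frac{1364224}{1461681}$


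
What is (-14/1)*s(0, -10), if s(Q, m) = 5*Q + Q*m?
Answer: 0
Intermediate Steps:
(-14/1)*s(0, -10) = (-14/1)*(0*(5 - 10)) = (-14*1)*(0*(-5)) = -14*0 = 0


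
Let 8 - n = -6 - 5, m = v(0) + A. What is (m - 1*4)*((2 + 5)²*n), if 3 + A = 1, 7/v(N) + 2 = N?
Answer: -17689/2 ≈ -8844.5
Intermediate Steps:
v(N) = 7/(-2 + N)
A = -2 (A = -3 + 1 = -2)
m = -11/2 (m = 7/(-2 + 0) - 2 = 7/(-2) - 2 = 7*(-½) - 2 = -7/2 - 2 = -11/2 ≈ -5.5000)
n = 19 (n = 8 - (-6 - 5) = 8 - 1*(-11) = 8 + 11 = 19)
(m - 1*4)*((2 + 5)²*n) = (-11/2 - 1*4)*((2 + 5)²*19) = (-11/2 - 4)*(7²*19) = -931*19/2 = -19/2*931 = -17689/2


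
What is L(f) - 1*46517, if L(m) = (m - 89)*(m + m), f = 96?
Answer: -45173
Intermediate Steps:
L(m) = 2*m*(-89 + m) (L(m) = (-89 + m)*(2*m) = 2*m*(-89 + m))
L(f) - 1*46517 = 2*96*(-89 + 96) - 1*46517 = 2*96*7 - 46517 = 1344 - 46517 = -45173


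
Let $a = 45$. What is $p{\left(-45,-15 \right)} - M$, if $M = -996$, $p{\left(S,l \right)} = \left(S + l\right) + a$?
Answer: $981$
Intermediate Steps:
$p{\left(S,l \right)} = 45 + S + l$ ($p{\left(S,l \right)} = \left(S + l\right) + 45 = 45 + S + l$)
$p{\left(-45,-15 \right)} - M = \left(45 - 45 - 15\right) - -996 = -15 + 996 = 981$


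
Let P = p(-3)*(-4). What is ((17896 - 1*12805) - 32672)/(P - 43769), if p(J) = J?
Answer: 27581/43757 ≈ 0.63032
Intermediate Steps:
P = 12 (P = -3*(-4) = 12)
((17896 - 1*12805) - 32672)/(P - 43769) = ((17896 - 1*12805) - 32672)/(12 - 43769) = ((17896 - 12805) - 32672)/(-43757) = (5091 - 32672)*(-1/43757) = -27581*(-1/43757) = 27581/43757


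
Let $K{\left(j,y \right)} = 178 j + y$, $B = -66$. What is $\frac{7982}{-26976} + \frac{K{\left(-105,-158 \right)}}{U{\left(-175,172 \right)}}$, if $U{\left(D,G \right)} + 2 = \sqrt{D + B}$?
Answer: $\frac{507465853}{3304560} + \frac{18848 i \sqrt{241}}{245} \approx 153.57 + 1194.3 i$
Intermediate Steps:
$K{\left(j,y \right)} = y + 178 j$
$U{\left(D,G \right)} = -2 + \sqrt{-66 + D}$ ($U{\left(D,G \right)} = -2 + \sqrt{D - 66} = -2 + \sqrt{-66 + D}$)
$\frac{7982}{-26976} + \frac{K{\left(-105,-158 \right)}}{U{\left(-175,172 \right)}} = \frac{7982}{-26976} + \frac{-158 + 178 \left(-105\right)}{-2 + \sqrt{-66 - 175}} = 7982 \left(- \frac{1}{26976}\right) + \frac{-158 - 18690}{-2 + \sqrt{-241}} = - \frac{3991}{13488} - \frac{18848}{-2 + i \sqrt{241}}$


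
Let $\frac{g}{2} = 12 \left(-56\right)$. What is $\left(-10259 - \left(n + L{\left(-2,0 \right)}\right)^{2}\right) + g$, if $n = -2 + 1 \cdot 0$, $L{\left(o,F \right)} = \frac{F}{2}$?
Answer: $-11607$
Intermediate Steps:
$L{\left(o,F \right)} = \frac{F}{2}$ ($L{\left(o,F \right)} = F \frac{1}{2} = \frac{F}{2}$)
$n = -2$ ($n = -2 + 0 = -2$)
$g = -1344$ ($g = 2 \cdot 12 \left(-56\right) = 2 \left(-672\right) = -1344$)
$\left(-10259 - \left(n + L{\left(-2,0 \right)}\right)^{2}\right) + g = \left(-10259 - \left(-2 + \frac{1}{2} \cdot 0\right)^{2}\right) - 1344 = \left(-10259 - \left(-2 + 0\right)^{2}\right) - 1344 = \left(-10259 - \left(-2\right)^{2}\right) - 1344 = \left(-10259 - 4\right) - 1344 = -10263 - 1344 = -11607$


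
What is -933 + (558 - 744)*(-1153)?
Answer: 213525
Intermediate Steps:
-933 + (558 - 744)*(-1153) = -933 - 186*(-1153) = -933 + 214458 = 213525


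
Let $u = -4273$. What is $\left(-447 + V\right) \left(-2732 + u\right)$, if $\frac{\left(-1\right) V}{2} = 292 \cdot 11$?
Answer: $48131355$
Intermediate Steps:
$V = -6424$ ($V = - 2 \cdot 292 \cdot 11 = \left(-2\right) 3212 = -6424$)
$\left(-447 + V\right) \left(-2732 + u\right) = \left(-447 - 6424\right) \left(-2732 - 4273\right) = \left(-6871\right) \left(-7005\right) = 48131355$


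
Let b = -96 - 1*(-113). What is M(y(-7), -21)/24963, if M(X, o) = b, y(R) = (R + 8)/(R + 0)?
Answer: 17/24963 ≈ 0.00068101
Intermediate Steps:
y(R) = (8 + R)/R
b = 17 (b = -96 + 113 = 17)
M(X, o) = 17
M(y(-7), -21)/24963 = 17/24963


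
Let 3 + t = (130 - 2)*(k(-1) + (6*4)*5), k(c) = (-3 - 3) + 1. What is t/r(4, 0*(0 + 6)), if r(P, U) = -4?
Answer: -14717/4 ≈ -3679.3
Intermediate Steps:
k(c) = -5 (k(c) = -6 + 1 = -5)
t = 14717 (t = -3 + (130 - 2)*(-5 + (6*4)*5) = -3 + 128*(-5 + 24*5) = -3 + 128*(-5 + 120) = -3 + 128*115 = -3 + 14720 = 14717)
t/r(4, 0*(0 + 6)) = 14717/(-4) = -1/4*14717 = -14717/4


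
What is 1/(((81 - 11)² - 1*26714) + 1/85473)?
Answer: -85473/1864508021 ≈ -4.5842e-5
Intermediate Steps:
1/(((81 - 11)² - 1*26714) + 1/85473) = 1/((70² - 26714) + 1/85473) = 1/((4900 - 26714) + 1/85473) = 1/(-21814 + 1/85473) = 1/(-1864508021/85473) = -85473/1864508021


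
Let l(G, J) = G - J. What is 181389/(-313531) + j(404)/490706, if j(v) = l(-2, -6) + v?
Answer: -44440374993/76925771443 ≈ -0.57770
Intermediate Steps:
j(v) = 4 + v (j(v) = (-2 - 1*(-6)) + v = (-2 + 6) + v = 4 + v)
181389/(-313531) + j(404)/490706 = 181389/(-313531) + (4 + 404)/490706 = 181389*(-1/313531) + 408*(1/490706) = -181389/313531 + 204/245353 = -44440374993/76925771443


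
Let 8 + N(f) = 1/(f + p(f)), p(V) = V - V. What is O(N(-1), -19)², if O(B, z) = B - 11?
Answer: 400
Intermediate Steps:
p(V) = 0
N(f) = -8 + 1/f (N(f) = -8 + 1/(f + 0) = -8 + 1/f)
O(B, z) = -11 + B
O(N(-1), -19)² = (-11 + (-8 + 1/(-1)))² = (-11 + (-8 - 1))² = (-11 - 9)² = (-20)² = 400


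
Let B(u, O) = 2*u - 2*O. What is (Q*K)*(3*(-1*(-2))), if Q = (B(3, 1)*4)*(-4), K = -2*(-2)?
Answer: -1536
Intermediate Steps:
K = 4
B(u, O) = -2*O + 2*u
Q = -64 (Q = ((-2*1 + 2*3)*4)*(-4) = ((-2 + 6)*4)*(-4) = (4*4)*(-4) = 16*(-4) = -64)
(Q*K)*(3*(-1*(-2))) = (-64*4)*(3*(-1*(-2))) = -768*2 = -256*6 = -1536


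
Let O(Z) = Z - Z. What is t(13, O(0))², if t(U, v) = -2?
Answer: 4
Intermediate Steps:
O(Z) = 0
t(13, O(0))² = (-2)² = 4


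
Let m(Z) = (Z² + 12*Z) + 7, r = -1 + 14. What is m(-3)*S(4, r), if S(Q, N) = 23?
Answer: -460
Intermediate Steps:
r = 13
m(Z) = 7 + Z² + 12*Z
m(-3)*S(4, r) = (7 + (-3)² + 12*(-3))*23 = (7 + 9 - 36)*23 = -20*23 = -460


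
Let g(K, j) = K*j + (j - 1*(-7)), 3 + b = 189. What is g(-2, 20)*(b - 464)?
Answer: 3614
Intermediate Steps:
b = 186 (b = -3 + 189 = 186)
g(K, j) = 7 + j + K*j (g(K, j) = K*j + (j + 7) = K*j + (7 + j) = 7 + j + K*j)
g(-2, 20)*(b - 464) = (7 + 20 - 2*20)*(186 - 464) = (7 + 20 - 40)*(-278) = -13*(-278) = 3614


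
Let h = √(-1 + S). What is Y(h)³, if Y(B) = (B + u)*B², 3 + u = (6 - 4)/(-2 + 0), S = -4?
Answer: 500 - 5375*I*√5 ≈ 500.0 - 12019.0*I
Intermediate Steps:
u = -4 (u = -3 + (6 - 4)/(-2 + 0) = -3 + 2/(-2) = -3 + 2*(-½) = -3 - 1 = -4)
h = I*√5 (h = √(-1 - 4) = √(-5) = I*√5 ≈ 2.2361*I)
Y(B) = B²*(-4 + B) (Y(B) = (B - 4)*B² = (-4 + B)*B² = B²*(-4 + B))
Y(h)³ = ((I*√5)²*(-4 + I*√5))³ = (-5*(-4 + I*√5))³ = (20 - 5*I*√5)³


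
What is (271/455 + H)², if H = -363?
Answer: 27190031236/207025 ≈ 1.3134e+5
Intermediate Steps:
(271/455 + H)² = (271/455 - 363)² = (-164894/455)² = 27190031236/207025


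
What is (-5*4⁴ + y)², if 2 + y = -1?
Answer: 1646089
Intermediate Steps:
y = -3 (y = -2 - 1 = -3)
(-5*4⁴ + y)² = (-5*4⁴ - 3)² = (-5*256 - 3)² = (-1280 - 3)² = (-1283)² = 1646089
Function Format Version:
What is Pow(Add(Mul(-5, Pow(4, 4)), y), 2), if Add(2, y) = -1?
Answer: 1646089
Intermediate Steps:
y = -3 (y = Add(-2, -1) = -3)
Pow(Add(Mul(-5, Pow(4, 4)), y), 2) = Pow(Add(Mul(-5, Pow(4, 4)), -3), 2) = Pow(Add(Mul(-5, 256), -3), 2) = Pow(Add(-1280, -3), 2) = Pow(-1283, 2) = 1646089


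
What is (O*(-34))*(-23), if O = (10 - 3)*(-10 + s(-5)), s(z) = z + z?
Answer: -109480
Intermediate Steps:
s(z) = 2*z
O = -140 (O = (10 - 3)*(-10 + 2*(-5)) = 7*(-10 - 10) = 7*(-20) = -140)
(O*(-34))*(-23) = -140*(-34)*(-23) = 4760*(-23) = -109480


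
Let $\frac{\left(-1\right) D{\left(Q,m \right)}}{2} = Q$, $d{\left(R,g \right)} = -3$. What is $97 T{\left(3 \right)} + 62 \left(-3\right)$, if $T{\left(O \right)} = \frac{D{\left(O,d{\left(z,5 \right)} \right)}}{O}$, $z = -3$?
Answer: $-380$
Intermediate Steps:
$D{\left(Q,m \right)} = - 2 Q$
$T{\left(O \right)} = -2$ ($T{\left(O \right)} = \frac{\left(-2\right) O}{O} = -2$)
$97 T{\left(3 \right)} + 62 \left(-3\right) = 97 \left(-2\right) + 62 \left(-3\right) = -194 - 186 = -380$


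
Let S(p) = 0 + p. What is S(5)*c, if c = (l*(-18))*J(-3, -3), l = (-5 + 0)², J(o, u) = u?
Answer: 6750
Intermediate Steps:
S(p) = p
l = 25 (l = (-5)² = 25)
c = 1350 (c = (25*(-18))*(-3) = -450*(-3) = 1350)
S(5)*c = 5*1350 = 6750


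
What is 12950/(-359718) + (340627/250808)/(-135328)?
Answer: -219831473861993/6104656374671616 ≈ -0.036010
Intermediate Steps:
12950/(-359718) + (340627/250808)/(-135328) = 12950*(-1/359718) + (340627*(1/250808))*(-1/135328) = -6475/179859 + (340627/250808)*(-1/135328) = -6475/179859 - 340627/33941345024 = -219831473861993/6104656374671616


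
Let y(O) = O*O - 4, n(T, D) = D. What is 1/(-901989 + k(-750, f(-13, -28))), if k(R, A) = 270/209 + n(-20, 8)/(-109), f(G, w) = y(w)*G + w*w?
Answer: -22781/20548183651 ≈ -1.1087e-6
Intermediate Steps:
y(O) = -4 + O² (y(O) = O² - 4 = -4 + O²)
f(G, w) = w² + G*(-4 + w²) (f(G, w) = (-4 + w²)*G + w*w = G*(-4 + w²) + w² = w² + G*(-4 + w²))
k(R, A) = 27758/22781 (k(R, A) = 270/209 + 8/(-109) = 270*(1/209) + 8*(-1/109) = 270/209 - 8/109 = 27758/22781)
1/(-901989 + k(-750, f(-13, -28))) = 1/(-901989 + 27758/22781) = 1/(-20548183651/22781) = -22781/20548183651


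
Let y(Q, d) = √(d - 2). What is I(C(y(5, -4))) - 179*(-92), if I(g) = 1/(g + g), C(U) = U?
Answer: 16468 - I*√6/12 ≈ 16468.0 - 0.20412*I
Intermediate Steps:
y(Q, d) = √(-2 + d)
I(g) = 1/(2*g)
I(C(y(5, -4))) - 179*(-92) = 1/(2*(√(-2 - 4))) - 179*(-92) = 1/(2*(√(-6))) - 1*(-16468) = 1/(2*((I*√6))) + 16468 = (-I*√6/6)/2 + 16468 = -I*√6/12 + 16468 = 16468 - I*√6/12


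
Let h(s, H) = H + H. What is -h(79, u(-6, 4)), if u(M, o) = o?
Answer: -8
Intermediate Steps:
h(s, H) = 2*H
-h(79, u(-6, 4)) = -2*4 = -1*8 = -8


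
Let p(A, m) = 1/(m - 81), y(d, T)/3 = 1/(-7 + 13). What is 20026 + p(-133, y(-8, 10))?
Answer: 3224184/161 ≈ 20026.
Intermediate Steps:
y(d, T) = ½ (y(d, T) = 3/(-7 + 13) = 3/6 = 3*(⅙) = ½)
p(A, m) = 1/(-81 + m)
20026 + p(-133, y(-8, 10)) = 20026 + 1/(-81 + ½) = 20026 + 1/(-161/2) = 20026 - 2/161 = 3224184/161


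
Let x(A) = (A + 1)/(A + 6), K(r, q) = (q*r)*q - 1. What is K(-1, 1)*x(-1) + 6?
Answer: 6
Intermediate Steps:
K(r, q) = -1 + r*q**2 (K(r, q) = r*q**2 - 1 = -1 + r*q**2)
x(A) = (1 + A)/(6 + A)
K(-1, 1)*x(-1) + 6 = (-1 - 1*1**2)*((1 - 1)/(6 - 1)) + 6 = (-1 - 1*1)*(0/5) + 6 = (-1 - 1)*((1/5)*0) + 6 = -2*0 + 6 = 0 + 6 = 6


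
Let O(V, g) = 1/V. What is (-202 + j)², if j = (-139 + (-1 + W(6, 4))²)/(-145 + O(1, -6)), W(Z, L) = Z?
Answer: 23319241/576 ≈ 40485.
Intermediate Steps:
j = 19/24 (j = (-139 + (-1 + 6)²)/(-145 + 1/1) = (-139 + 5²)/(-145 + 1) = (-139 + 25)/(-144) = -114*(-1/144) = 19/24 ≈ 0.79167)
(-202 + j)² = (-202 + 19/24)² = (-4829/24)² = 23319241/576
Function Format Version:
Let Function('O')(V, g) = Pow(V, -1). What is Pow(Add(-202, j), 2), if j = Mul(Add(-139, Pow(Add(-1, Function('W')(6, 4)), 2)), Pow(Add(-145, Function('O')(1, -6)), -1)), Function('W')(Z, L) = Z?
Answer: Rational(23319241, 576) ≈ 40485.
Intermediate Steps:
j = Rational(19, 24) (j = Mul(Add(-139, Pow(Add(-1, 6), 2)), Pow(Add(-145, Pow(1, -1)), -1)) = Mul(Add(-139, Pow(5, 2)), Pow(Add(-145, 1), -1)) = Mul(Add(-139, 25), Pow(-144, -1)) = Mul(-114, Rational(-1, 144)) = Rational(19, 24) ≈ 0.79167)
Pow(Add(-202, j), 2) = Pow(Add(-202, Rational(19, 24)), 2) = Pow(Rational(-4829, 24), 2) = Rational(23319241, 576)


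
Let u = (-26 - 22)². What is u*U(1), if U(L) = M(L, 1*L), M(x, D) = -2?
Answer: -4608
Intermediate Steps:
U(L) = -2
u = 2304 (u = (-48)² = 2304)
u*U(1) = 2304*(-2) = -4608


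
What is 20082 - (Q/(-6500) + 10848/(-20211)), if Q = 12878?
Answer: 439755542043/21895250 ≈ 20085.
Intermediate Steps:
20082 - (Q/(-6500) + 10848/(-20211)) = 20082 - (12878/(-6500) + 10848/(-20211)) = 20082 - (12878*(-1/6500) + 10848*(-1/20211)) = 20082 - (-6439/3250 - 3616/6737) = 20082 - 1*(-55131543/21895250) = 20082 + 55131543/21895250 = 439755542043/21895250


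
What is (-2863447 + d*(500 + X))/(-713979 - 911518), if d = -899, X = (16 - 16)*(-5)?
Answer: 3312947/1625497 ≈ 2.0381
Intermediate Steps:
X = 0 (X = 0*(-5) = 0)
(-2863447 + d*(500 + X))/(-713979 - 911518) = (-2863447 - 899*(500 + 0))/(-713979 - 911518) = (-2863447 - 899*500)/(-1625497) = (-2863447 - 449500)*(-1/1625497) = -3312947*(-1/1625497) = 3312947/1625497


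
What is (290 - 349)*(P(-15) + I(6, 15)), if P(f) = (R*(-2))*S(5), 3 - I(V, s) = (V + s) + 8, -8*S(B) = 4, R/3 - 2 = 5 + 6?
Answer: -767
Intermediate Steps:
R = 39 (R = 6 + 3*(5 + 6) = 6 + 3*11 = 6 + 33 = 39)
S(B) = -½ (S(B) = -⅛*4 = -½)
I(V, s) = -5 - V - s (I(V, s) = 3 - ((V + s) + 8) = 3 - (8 + V + s) = 3 + (-8 - V - s) = -5 - V - s)
P(f) = 39 (P(f) = (39*(-2))*(-½) = -78*(-½) = 39)
(290 - 349)*(P(-15) + I(6, 15)) = (290 - 349)*(39 + (-5 - 1*6 - 1*15)) = -59*(39 + (-5 - 6 - 15)) = -59*(39 - 26) = -59*13 = -767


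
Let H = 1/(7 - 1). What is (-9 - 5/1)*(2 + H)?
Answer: -91/3 ≈ -30.333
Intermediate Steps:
H = 1/6 ≈ 0.16667
(-9 - 5/1)*(2 + H) = (-9 - 5/1)*(2 + 1/6) = (-9 - 5*1)*(13/6) = (-9 - 5)*(13/6) = -14*13/6 = -91/3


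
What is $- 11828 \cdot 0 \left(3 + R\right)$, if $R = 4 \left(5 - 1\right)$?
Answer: $0$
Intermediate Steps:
$R = 16$ ($R = 4 \left(5 - 1\right) = 4 \cdot 4 = 16$)
$- 11828 \cdot 0 \left(3 + R\right) = - 11828 \cdot 0 \left(3 + 16\right) = - 11828 \cdot 0 \cdot 19 = \left(-11828\right) 0 = 0$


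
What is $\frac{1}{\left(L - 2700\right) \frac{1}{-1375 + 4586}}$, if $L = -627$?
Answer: $- \frac{3211}{3327} \approx -0.96513$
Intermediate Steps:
$\frac{1}{\left(L - 2700\right) \frac{1}{-1375 + 4586}} = \frac{1}{\left(-627 - 2700\right) \frac{1}{-1375 + 4586}} = \frac{1}{\left(-627 - 2700\right) \frac{1}{3211}} = \frac{1}{\left(-3327\right) \frac{1}{3211}} = \frac{1}{- \frac{3327}{3211}} = - \frac{3211}{3327}$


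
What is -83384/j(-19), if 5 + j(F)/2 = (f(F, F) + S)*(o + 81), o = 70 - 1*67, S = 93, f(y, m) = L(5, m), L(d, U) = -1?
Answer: -41692/7723 ≈ -5.3984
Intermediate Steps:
f(y, m) = -1
o = 3 (o = 70 - 67 = 3)
j(F) = 15446 (j(F) = -10 + 2*((-1 + 93)*(3 + 81)) = -10 + 2*(92*84) = -10 + 2*7728 = -10 + 15456 = 15446)
-83384/j(-19) = -83384/15446 = -83384*1/15446 = -41692/7723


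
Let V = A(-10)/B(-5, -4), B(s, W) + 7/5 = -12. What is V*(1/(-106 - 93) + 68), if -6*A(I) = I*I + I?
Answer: 1014825/13333 ≈ 76.114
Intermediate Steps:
B(s, W) = -67/5 (B(s, W) = -7/5 - 12 = -67/5)
A(I) = -I/6 - I**2/6 (A(I) = -(I*I + I)/6 = -(I**2 + I)/6 = -(I + I**2)/6 = -I/6 - I**2/6)
V = 75/67 (V = (-1/6*(-10)*(1 - 10))/(-67/5) = -1/6*(-10)*(-9)*(-5/67) = -15*(-5/67) = 75/67 ≈ 1.1194)
V*(1/(-106 - 93) + 68) = 75*(1/(-106 - 93) + 68)/67 = 75*(1/(-199) + 68)/67 = 75*(-1/199 + 68)/67 = (75/67)*(13531/199) = 1014825/13333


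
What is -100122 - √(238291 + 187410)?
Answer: -100122 - √425701 ≈ -1.0077e+5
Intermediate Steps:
-100122 - √(238291 + 187410) = -100122 - √425701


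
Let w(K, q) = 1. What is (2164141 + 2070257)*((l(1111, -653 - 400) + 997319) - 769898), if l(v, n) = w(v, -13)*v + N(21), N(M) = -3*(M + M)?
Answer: 967161909588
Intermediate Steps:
N(M) = -6*M
l(v, n) = -126 + v (l(v, n) = 1*v - 6*21 = v - 126 = -126 + v)
(2164141 + 2070257)*((l(1111, -653 - 400) + 997319) - 769898) = (2164141 + 2070257)*(((-126 + 1111) + 997319) - 769898) = 4234398*((985 + 997319) - 769898) = 4234398*(998304 - 769898) = 4234398*228406 = 967161909588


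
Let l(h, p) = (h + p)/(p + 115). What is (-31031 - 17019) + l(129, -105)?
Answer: -240238/5 ≈ -48048.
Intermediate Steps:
l(h, p) = (h + p)/(115 + p)
(-31031 - 17019) + l(129, -105) = (-31031 - 17019) + (129 - 105)/(115 - 105) = -48050 + 24/10 = -48050 + (⅒)*24 = -48050 + 12/5 = -240238/5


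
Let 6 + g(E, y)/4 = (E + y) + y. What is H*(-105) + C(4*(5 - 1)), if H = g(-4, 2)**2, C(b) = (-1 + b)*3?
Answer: -60435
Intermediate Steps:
g(E, y) = -24 + 4*E + 8*y (g(E, y) = -24 + 4*((E + y) + y) = -24 + 4*(E + 2*y) = -24 + (4*E + 8*y) = -24 + 4*E + 8*y)
C(b) = -3 + 3*b
H = 576 (H = (-24 + 4*(-4) + 8*2)**2 = (-24 - 16 + 16)**2 = (-24)**2 = 576)
H*(-105) + C(4*(5 - 1)) = 576*(-105) + (-3 + 3*(4*(5 - 1))) = -60480 + (-3 + 3*(4*4)) = -60480 + (-3 + 3*16) = -60480 + (-3 + 48) = -60480 + 45 = -60435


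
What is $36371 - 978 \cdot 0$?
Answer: $36371$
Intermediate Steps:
$36371 - 978 \cdot 0 = 36371 - 0 = 36371 + 0 = 36371$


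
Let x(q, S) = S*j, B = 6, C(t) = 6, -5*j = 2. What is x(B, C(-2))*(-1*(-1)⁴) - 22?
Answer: -98/5 ≈ -19.600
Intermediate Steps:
j = -⅖ (j = -⅕*2 = -⅖ ≈ -0.40000)
x(q, S) = -2*S/5 (x(q, S) = S*(-⅖) = -2*S/5)
x(B, C(-2))*(-1*(-1)⁴) - 22 = (-⅖*6)*(-1*(-1)⁴) - 22 = -(-12)/5 - 22 = -12/5*(-1) - 22 = 12/5 - 22 = -98/5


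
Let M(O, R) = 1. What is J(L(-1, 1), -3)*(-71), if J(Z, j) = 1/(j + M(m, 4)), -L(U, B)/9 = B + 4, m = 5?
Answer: 71/2 ≈ 35.500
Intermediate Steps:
L(U, B) = -36 - 9*B (L(U, B) = -9*(B + 4) = -9*(4 + B) = -36 - 9*B)
J(Z, j) = 1/(1 + j) (J(Z, j) = 1/(j + 1) = 1/(1 + j))
J(L(-1, 1), -3)*(-71) = -71/(1 - 3) = -71/(-2) = -½*(-71) = 71/2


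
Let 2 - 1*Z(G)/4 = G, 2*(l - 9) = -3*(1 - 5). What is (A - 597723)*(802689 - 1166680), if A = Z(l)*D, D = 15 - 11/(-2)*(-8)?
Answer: 217016894065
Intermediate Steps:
l = 15 (l = 9 + (-3*(1 - 5))/2 = 9 + (-3*(-4))/2 = 9 + (½)*12 = 9 + 6 = 15)
D = -29 (D = 15 - 11*(-½)*(-8) = 15 + (11/2)*(-8) = 15 - 44 = -29)
Z(G) = 8 - 4*G
A = 1508 (A = (8 - 4*15)*(-29) = (8 - 60)*(-29) = -52*(-29) = 1508)
(A - 597723)*(802689 - 1166680) = (1508 - 597723)*(802689 - 1166680) = -596215*(-363991) = 217016894065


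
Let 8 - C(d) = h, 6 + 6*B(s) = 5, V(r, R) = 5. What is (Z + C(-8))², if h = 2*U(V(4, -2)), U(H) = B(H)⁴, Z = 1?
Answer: 34000561/419904 ≈ 80.972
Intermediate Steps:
B(s) = -⅙ (B(s) = -1 + (⅙)*5 = -1 + ⅚ = -⅙)
U(H) = 1/1296 (U(H) = (-⅙)⁴ = 1/1296)
h = 1/648 (h = 2*(1/1296) = 1/648 ≈ 0.0015432)
C(d) = 5183/648 (C(d) = 8 - 1*1/648 = 8 - 1/648 = 5183/648)
(Z + C(-8))² = (1 + 5183/648)² = (5831/648)² = 34000561/419904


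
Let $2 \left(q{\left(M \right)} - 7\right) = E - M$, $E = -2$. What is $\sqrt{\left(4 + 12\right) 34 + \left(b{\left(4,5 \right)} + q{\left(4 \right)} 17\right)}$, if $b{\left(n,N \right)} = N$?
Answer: $\sqrt{617} \approx 24.839$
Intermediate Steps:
$q{\left(M \right)} = 6 - \frac{M}{2}$ ($q{\left(M \right)} = 7 + \frac{-2 - M}{2} = 7 - \left(1 + \frac{M}{2}\right) = 6 - \frac{M}{2}$)
$\sqrt{\left(4 + 12\right) 34 + \left(b{\left(4,5 \right)} + q{\left(4 \right)} 17\right)} = \sqrt{\left(4 + 12\right) 34 + \left(5 + \left(6 - 2\right) 17\right)} = \sqrt{16 \cdot 34 + \left(5 + \left(6 - 2\right) 17\right)} = \sqrt{544 + \left(5 + 4 \cdot 17\right)} = \sqrt{544 + \left(5 + 68\right)} = \sqrt{544 + 73} = \sqrt{617}$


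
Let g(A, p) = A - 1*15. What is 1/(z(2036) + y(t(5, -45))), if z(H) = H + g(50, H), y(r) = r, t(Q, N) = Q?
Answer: 1/2076 ≈ 0.00048170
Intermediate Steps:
g(A, p) = -15 + A (g(A, p) = A - 15 = -15 + A)
z(H) = 35 + H (z(H) = H + (-15 + 50) = H + 35 = 35 + H)
1/(z(2036) + y(t(5, -45))) = 1/((35 + 2036) + 5) = 1/(2071 + 5) = 1/2076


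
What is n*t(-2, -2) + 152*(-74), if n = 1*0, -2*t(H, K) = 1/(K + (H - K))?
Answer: -11248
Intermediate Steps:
t(H, K) = -1/(2*H) (t(H, K) = -1/(2*(K + (H - K))) = -1/(2*H))
n = 0
n*t(-2, -2) + 152*(-74) = 0*(-1/2/(-2)) + 152*(-74) = 0*(-1/2*(-1/2)) - 11248 = 0*(1/4) - 11248 = 0 - 11248 = -11248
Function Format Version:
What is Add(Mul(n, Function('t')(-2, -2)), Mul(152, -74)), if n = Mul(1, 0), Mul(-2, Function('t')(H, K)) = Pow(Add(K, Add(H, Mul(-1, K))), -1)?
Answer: -11248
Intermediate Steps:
Function('t')(H, K) = Mul(Rational(-1, 2), Pow(H, -1)) (Function('t')(H, K) = Mul(Rational(-1, 2), Pow(Add(K, Add(H, Mul(-1, K))), -1)) = Mul(Rational(-1, 2), Pow(H, -1)))
n = 0
Add(Mul(n, Function('t')(-2, -2)), Mul(152, -74)) = Add(Mul(0, Mul(Rational(-1, 2), Pow(-2, -1))), Mul(152, -74)) = Add(Mul(0, Mul(Rational(-1, 2), Rational(-1, 2))), -11248) = Add(Mul(0, Rational(1, 4)), -11248) = Add(0, -11248) = -11248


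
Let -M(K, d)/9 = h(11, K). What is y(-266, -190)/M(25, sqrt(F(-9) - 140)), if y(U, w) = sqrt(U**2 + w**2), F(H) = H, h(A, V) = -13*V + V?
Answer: 19*sqrt(74)/1350 ≈ 0.12107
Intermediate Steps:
h(A, V) = -12*V
M(K, d) = 108*K (M(K, d) = -(-108)*K = 108*K)
y(-266, -190)/M(25, sqrt(F(-9) - 140)) = sqrt((-266)**2 + (-190)**2)/((108*25)) = sqrt(70756 + 36100)/2700 = sqrt(106856)*(1/2700) = (38*sqrt(74))*(1/2700) = 19*sqrt(74)/1350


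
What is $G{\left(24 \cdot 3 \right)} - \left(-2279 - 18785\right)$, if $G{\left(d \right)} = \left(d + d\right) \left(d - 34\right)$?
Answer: $26536$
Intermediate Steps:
$G{\left(d \right)} = 2 d \left(-34 + d\right)$
$G{\left(24 \cdot 3 \right)} - \left(-2279 - 18785\right) = 2 \cdot 24 \cdot 3 \left(-34 + 24 \cdot 3\right) - \left(-2279 - 18785\right) = 2 \cdot 72 \left(-34 + 72\right) - -21064 = 2 \cdot 72 \cdot 38 + 21064 = 5472 + 21064 = 26536$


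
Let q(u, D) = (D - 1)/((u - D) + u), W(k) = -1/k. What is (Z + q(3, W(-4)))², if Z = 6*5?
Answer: 471969/529 ≈ 892.19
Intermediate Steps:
Z = 30
q(u, D) = (-1 + D)/(-D + 2*u)
(Z + q(3, W(-4)))² = (30 + (1 - (-1)/(-4))/(-1/(-4) - 2*3))² = (30 + (1 - (-1)*(-1)/4)/(-1*(-¼) - 6))² = (30 + (1 - 1*¼)/(¼ - 6))² = (30 + (1 - ¼)/(-23/4))² = (30 - 4/23*¾)² = (30 - 3/23)² = (687/23)² = 471969/529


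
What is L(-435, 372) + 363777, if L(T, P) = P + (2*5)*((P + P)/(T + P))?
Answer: 7644649/21 ≈ 3.6403e+5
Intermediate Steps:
L(T, P) = P + 20*P/(P + T) (L(T, P) = P + 10*((2*P)/(P + T)) = P + 10*(2*P/(P + T)) = P + 20*P/(P + T))
L(-435, 372) + 363777 = 372*(20 + 372 - 435)/(372 - 435) + 363777 = 372*(-43)/(-63) + 363777 = 372*(-1/63)*(-43) + 363777 = 5332/21 + 363777 = 7644649/21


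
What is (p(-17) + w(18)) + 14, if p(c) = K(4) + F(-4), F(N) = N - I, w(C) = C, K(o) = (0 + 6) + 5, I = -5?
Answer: 44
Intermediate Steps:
K(o) = 11 (K(o) = 6 + 5 = 11)
F(N) = 5 + N (F(N) = N - 1*(-5) = N + 5 = 5 + N)
p(c) = 12 (p(c) = 11 + (5 - 4) = 11 + 1 = 12)
(p(-17) + w(18)) + 14 = (12 + 18) + 14 = 30 + 14 = 44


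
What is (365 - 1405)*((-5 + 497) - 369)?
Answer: -127920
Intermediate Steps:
(365 - 1405)*((-5 + 497) - 369) = -1040*(492 - 369) = -1040*123 = -127920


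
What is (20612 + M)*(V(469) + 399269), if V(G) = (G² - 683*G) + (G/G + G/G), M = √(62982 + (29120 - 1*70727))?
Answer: 6161029860 + 4483575*√95 ≈ 6.2047e+9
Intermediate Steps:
M = 15*√95 (M = √(62982 + (29120 - 70727)) = √(62982 - 41607) = √21375 = 15*√95 ≈ 146.20)
V(G) = 2 + G² - 683*G (V(G) = (G² - 683*G) + (1 + 1) = (G² - 683*G) + 2 = 2 + G² - 683*G)
(20612 + M)*(V(469) + 399269) = (20612 + 15*√95)*((2 + 469² - 683*469) + 399269) = (20612 + 15*√95)*((2 + 219961 - 320327) + 399269) = (20612 + 15*√95)*(-100364 + 399269) = (20612 + 15*√95)*298905 = 6161029860 + 4483575*√95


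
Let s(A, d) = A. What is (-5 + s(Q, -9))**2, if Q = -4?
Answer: 81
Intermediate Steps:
(-5 + s(Q, -9))**2 = (-5 - 4)**2 = (-9)**2 = 81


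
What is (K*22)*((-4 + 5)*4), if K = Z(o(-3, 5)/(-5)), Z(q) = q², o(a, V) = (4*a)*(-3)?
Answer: 114048/25 ≈ 4561.9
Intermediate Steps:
o(a, V) = -12*a
K = 1296/25 (K = (-12*(-3)/(-5))² = (36*(-⅕))² = (-36/5)² = 1296/25 ≈ 51.840)
(K*22)*((-4 + 5)*4) = ((1296/25)*22)*((-4 + 5)*4) = 28512*(1*4)/25 = (28512/25)*4 = 114048/25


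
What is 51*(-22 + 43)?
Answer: 1071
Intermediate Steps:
51*(-22 + 43) = 51*21 = 1071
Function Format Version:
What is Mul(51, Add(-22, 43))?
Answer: 1071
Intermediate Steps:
Mul(51, Add(-22, 43)) = Mul(51, 21) = 1071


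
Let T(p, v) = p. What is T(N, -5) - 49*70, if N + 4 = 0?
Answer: -3434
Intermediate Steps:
N = -4 (N = -4 + 0 = -4)
T(N, -5) - 49*70 = -4 - 49*70 = -4 - 3430 = -3434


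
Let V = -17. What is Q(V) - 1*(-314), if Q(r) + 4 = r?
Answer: 293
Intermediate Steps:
Q(r) = -4 + r
Q(V) - 1*(-314) = (-4 - 17) - 1*(-314) = -21 + 314 = 293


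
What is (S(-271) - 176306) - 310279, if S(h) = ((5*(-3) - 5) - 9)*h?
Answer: -478726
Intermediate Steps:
S(h) = -29*h (S(h) = ((-15 - 5) - 9)*h = (-20 - 9)*h = -29*h)
(S(-271) - 176306) - 310279 = (-29*(-271) - 176306) - 310279 = (7859 - 176306) - 310279 = -168447 - 310279 = -478726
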